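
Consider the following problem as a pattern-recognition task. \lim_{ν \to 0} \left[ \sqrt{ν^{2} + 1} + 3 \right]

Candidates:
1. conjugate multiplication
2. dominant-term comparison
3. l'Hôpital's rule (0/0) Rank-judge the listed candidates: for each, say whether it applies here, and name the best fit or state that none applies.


Best approach: no special technique — the function is continuous at 0; evaluation is itself the limit, no machinery required.
- conjugate multiplication — rationalization has no target — no divergent radical difference appears.
- dominant-term comparison — leading-power comparison does not apply to this form.
- l'Hôpital's rule (0/0): substituting the point gives a finite value outright — there is no indeterminate clash to repair.


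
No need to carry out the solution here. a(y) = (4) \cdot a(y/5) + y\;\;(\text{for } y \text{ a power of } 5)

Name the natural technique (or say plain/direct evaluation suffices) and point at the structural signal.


Verdict: the master substitution — the argument contracts 5-fold per step: reindex y exponentially and solve the linear recurrence in the new index.


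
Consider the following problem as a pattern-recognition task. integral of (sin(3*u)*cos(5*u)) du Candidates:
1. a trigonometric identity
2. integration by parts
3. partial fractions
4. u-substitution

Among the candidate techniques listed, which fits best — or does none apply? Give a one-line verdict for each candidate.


Verdict: a trigonometric identity — mixed-frequency products such as sin(3*u)*cos(5*u) are designed for the product-to-sum formula.
- a trigonometric identity — yes — fits the structure here.
- integration by parts: not the fit here: there is no polynomial factor to ladder down — parts can still close the trigonometric product by recursion, though the identity rewrite is the direct route.
- partial fractions — the expression is not a ratio of polynomials that decomposes further.
- u-substitution: no subexpression of the integrand pairs with its own derivative as a factor — individual terms may offer their own substitutions, but any change of variable covering the whole integral would have to be constructed from outside the expression.


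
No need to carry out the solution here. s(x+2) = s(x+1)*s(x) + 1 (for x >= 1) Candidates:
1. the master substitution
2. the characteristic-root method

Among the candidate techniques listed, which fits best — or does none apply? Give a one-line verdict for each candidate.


Verdict: no special technique — the new term depends nonlinearly on the old ones, which disqualifies every superposition-based technique.
- the master substitution: the recursion shifts the index rather than dividing it.
- the characteristic-root method: nonlinearity rules out exponential-mode superposition from the start.


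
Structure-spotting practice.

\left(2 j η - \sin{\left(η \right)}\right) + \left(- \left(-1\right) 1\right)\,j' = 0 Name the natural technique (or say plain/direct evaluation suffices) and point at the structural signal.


Diagnosis: a linear integrating factor — the unknown enters only to the first power against a nonzero forcing term — the integrating-factor template applies directly.


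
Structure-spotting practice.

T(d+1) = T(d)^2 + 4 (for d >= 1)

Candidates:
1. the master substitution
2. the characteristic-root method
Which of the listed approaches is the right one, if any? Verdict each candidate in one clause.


Method: no special technique — the recurrence is nonlinear in the sequence terms; no linear-recurrence method fits it as written — one iterates or studies it directly.
- the master substitution: the recursive argument is a shift of the index, not a fixed fraction of it.
- the characteristic-root method: the recursion is nonlinear in the sequence values, so no linear-modes ansatz applies.


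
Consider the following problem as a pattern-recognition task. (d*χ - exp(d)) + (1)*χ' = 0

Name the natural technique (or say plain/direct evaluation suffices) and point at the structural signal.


Best approach: a linear integrating factor — linear in the unknown with genuine forcing: multiply through by the exponential of the integrated coefficient and the left side closes into one derivative.


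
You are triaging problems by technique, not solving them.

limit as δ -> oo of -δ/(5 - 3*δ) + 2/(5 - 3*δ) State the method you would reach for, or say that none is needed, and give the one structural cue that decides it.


Best approach: dominant-term comparison — growth-rate triage: the leading powers of δ decide the limit, everything else is noise. l'Hôpital's at-infinity variant applies to the expression viewed as a single quotient; the leading-term comparison is the direct route.


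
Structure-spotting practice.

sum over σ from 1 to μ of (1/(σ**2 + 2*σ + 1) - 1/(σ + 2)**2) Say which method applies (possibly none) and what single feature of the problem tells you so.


Diagnosis: telescoping — spot the paired structure — each term adds 1/(σ**2 + 2*σ + 1) and subtracts its successor value, which the next term restores: the definition of a telescoping chain.


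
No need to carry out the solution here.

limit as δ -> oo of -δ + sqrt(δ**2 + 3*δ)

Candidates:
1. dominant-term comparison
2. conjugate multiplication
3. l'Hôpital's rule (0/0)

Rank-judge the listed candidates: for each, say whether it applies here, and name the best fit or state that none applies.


Diagnosis: conjugate multiplication — two divergent pieces with a minus sign between them and a radical in the mix: rationalize sqrt(δ**2 + 3*δ) - δ before any limit law applies.
- dominant-term comparison — leading-power comparison does not apply to this form.
- conjugate multiplication — applies; the problem has the shape this method handles.
- l'Hôpital's rule (0/0) — no quotient structure at all: the clash is ∞ minus ∞, which rationalizing converts into a tractable ratio.


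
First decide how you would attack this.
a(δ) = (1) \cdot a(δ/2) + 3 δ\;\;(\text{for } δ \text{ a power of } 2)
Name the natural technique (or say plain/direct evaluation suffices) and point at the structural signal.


Verdict: the master substitution — the argument contracts 2-fold per step: reindex δ exponentially and solve the linear recurrence in the new index.


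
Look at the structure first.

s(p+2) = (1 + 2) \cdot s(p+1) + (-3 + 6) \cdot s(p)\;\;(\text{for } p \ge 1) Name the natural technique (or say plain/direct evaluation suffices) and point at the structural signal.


Method: the characteristic-root method — no index-dependence in the weights and nothing inhomogeneous: classic characteristic-equation setup.


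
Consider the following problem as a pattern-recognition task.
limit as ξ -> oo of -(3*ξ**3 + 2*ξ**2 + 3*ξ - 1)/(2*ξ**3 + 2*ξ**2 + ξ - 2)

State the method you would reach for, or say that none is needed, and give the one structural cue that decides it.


Diagnosis: dominant-term comparison — divide through by the highest power of ξ; every lower-order term dies and the dominant terms decide the limit. Differentiating the expression as a single quotient would eventually settle it as well; matching dominant growth settles it immediately.


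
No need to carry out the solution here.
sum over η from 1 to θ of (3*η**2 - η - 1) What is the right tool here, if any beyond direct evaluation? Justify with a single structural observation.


Verdict: no special technique — this is bookkeeping, not technique: standard formulas for sums of constant-multiple powers of η apply termwise.


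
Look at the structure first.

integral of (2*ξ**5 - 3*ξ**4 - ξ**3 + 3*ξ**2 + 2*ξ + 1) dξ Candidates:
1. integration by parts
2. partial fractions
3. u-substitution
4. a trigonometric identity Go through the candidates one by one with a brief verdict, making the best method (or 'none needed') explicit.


Best approach: no special technique — the integrand is a sum of constant multiples of powers of ξ — integrate term by term.
- integration by parts: splitting off a factor buys nothing — the integrand integrates directly without parts.
- partial fractions — the expression is not a ratio of polynomials that decomposes further.
- u-substitution — any workable substitution here is cosmetic — the integrand is already in directly integrable form.
- a trigonometric identity: no sine or cosine appears, so there is nothing for a trigonometric identity to act on.


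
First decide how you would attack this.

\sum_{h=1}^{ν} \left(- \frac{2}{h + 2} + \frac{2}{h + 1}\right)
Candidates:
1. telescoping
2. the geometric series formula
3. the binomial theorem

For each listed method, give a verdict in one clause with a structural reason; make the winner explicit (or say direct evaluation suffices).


Method: telescoping — a difference of consecutive values of one function (\frac{2}{h + 1} at one index and the next) — telescoping by construction.
- telescoping — applicable, and directly so.
- the geometric series formula — the term-to-term ratio changes with the index, so the geometric formula cannot close it.
- the binomial theorem — the terms lack the binomial-coefficient-weighted complementary-power pattern of an expansion.


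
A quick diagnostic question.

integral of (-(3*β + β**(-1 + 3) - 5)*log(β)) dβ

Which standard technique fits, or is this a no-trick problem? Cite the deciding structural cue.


Verdict: integration by parts — the logarithm log(β) wants to be differentiated, not integrated; parts makes that legal.


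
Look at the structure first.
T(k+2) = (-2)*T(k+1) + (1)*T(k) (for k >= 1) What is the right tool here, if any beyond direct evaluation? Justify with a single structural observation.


Technique: the characteristic-root method — constant coefficients and linearity mean the ansatz r^k reduces it to solving the characteristic polynomial.


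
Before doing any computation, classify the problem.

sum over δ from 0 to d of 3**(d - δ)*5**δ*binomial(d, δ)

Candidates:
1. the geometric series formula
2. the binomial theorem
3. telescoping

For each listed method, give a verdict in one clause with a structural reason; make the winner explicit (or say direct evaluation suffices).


Best approach: the binomial theorem — terms weighting binomial(d, δ) against matched powers of 5 and 3 reassemble into (5 + 3)^d by the binomial theorem.
- the geometric series formula — the ratio of consecutive terms depends on the index.
- the binomial theorem: applies; the problem has the shape this method handles.
- telescoping — the terms as presented offer no neighboring cancellation — a telescoping rewrite may exist, but the displayed structure does not hand one over.


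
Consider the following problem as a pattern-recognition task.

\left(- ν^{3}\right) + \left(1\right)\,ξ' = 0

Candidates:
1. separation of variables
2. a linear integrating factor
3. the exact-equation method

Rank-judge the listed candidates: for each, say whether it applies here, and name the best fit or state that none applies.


Verdict: no special technique — with ξ absent the equation is not coupled at all: direct integration in ν.
- separation of variables — separation is only trivially available — with the unknown absent from the slope this is a direct integration, not a separation problem.
- a linear integrating factor: the linear template holds only trivially here (the unknown is absent, so the coefficient is zero) — the method is not the natural label.
- the exact-equation method: no dependence on the unknown anywhere: exactness is a label without content here.


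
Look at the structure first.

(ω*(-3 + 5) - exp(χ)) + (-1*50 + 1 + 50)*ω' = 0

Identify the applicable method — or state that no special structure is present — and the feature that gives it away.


Method: a linear integrating factor — linear in the unknown with genuine forcing: multiply through by the exponential of the integrated coefficient and the left side closes into one derivative.


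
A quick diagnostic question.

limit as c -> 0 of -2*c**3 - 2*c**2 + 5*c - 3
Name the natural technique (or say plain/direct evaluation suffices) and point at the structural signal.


Best approach: no special technique — no zero denominators, no indeterminate clash at 0 — substitute and read off the value.


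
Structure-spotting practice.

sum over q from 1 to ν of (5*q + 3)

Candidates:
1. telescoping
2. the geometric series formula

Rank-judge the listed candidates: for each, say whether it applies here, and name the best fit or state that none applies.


Verdict: no special technique — every summand is a constant multiple of a power of q — apply the standard power-sum identities one degree at a time.
- telescoping: writing out consecutive terms as given produces no pairwise cancellation.
- the geometric series formula: consecutive terms are not related by a fixed multiplier.


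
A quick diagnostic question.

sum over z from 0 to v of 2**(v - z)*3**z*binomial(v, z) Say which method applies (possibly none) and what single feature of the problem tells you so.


Best approach: the binomial theorem — binomial coefficients against complementary powers of 3 and 2: recognize the binomial expansion and resum.


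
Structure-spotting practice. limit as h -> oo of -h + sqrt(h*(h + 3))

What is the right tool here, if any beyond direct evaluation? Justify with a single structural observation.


Verdict: conjugate multiplication — turning the difference into a conjugate-rationalized ratio makes the limit readable.


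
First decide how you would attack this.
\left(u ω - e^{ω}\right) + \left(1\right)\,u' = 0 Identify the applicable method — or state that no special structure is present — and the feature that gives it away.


Technique: a linear integrating factor — arrange it as u' + ω·u = (the forcing term) and the integrating factor does the rest.


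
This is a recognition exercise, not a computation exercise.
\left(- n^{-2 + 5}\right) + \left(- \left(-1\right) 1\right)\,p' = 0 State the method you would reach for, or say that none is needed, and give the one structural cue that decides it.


Technique: no special technique — the slope is a pure function of n; integrate both sides and be done.


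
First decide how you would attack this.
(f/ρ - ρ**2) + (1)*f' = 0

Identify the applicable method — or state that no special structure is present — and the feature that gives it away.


Best approach: a linear integrating factor — the unknown enters only to the first power against a nonzero forcing term — the integrating-factor template applies directly.


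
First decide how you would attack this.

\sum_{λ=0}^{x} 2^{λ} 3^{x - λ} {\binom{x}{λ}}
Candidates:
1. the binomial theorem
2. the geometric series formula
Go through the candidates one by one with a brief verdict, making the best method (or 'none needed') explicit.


Method: the binomial theorem — {\binom{x}{λ}} weighting matched powers of 2 and 3 is the expanded form of (2 + 3)^x — fold it back up.
- the binomial theorem: applies; the problem has the shape this method handles.
- the geometric series formula — dividing successive terms gives an index-dependent quantity, not a constant.


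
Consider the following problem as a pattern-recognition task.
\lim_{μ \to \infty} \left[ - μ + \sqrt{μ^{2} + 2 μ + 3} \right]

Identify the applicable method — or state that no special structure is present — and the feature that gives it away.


Best approach: conjugate multiplication — turning the difference into a conjugate-rationalized ratio makes the limit readable.


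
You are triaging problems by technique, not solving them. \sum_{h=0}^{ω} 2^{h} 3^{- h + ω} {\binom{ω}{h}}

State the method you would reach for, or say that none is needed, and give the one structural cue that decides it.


Best approach: the binomial theorem — terms weighting {\binom{ω}{h}} against matched powers of 2 and 3 reassemble into (2 + 3)^ω by the binomial theorem.


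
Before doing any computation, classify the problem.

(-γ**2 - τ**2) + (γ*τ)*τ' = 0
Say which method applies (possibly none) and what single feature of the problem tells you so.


Verdict: the homogeneous substitution — solved for the derivative, the right side is unchanged under scaling γ and τ together — it depends only on the ratio τ/γ, so substitute a single ratio variable. A Bernoulli substitution is a fair alternative on this equation directly; the homogeneous reading takes it as given.


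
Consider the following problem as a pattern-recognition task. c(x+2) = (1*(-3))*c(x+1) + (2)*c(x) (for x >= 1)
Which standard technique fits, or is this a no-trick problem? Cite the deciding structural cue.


Method: the characteristic-root method — the recurrence treats every index alike (constant coefficients, no forcing) — precisely the regime where r^x trials close it.


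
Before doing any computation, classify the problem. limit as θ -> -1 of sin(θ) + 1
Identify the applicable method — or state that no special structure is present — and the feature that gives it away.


Verdict: no special technique — the function is continuous at -1; evaluation is itself the limit, no machinery required.


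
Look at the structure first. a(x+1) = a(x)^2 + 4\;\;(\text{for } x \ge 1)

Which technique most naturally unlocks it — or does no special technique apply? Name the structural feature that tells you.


Diagnosis: no special technique — a nonlinear dependence on earlier terms breaks linearity, and with it every superposition-based closed form.


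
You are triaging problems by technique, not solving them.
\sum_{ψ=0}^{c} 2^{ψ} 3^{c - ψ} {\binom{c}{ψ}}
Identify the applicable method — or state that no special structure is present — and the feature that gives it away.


Verdict: the binomial theorem — {\binom{c}{ψ}} weighting matched powers of 2 and 3 is the expanded form of (2 + 3)^c — fold it back up.


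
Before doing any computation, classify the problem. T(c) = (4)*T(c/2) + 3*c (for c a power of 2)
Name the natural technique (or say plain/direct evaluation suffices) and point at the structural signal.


Method: the master substitution — the recursive call is at index c/2 rather than a shift, a divide-and-conquer shape — substituting c = 2^m linearizes it.


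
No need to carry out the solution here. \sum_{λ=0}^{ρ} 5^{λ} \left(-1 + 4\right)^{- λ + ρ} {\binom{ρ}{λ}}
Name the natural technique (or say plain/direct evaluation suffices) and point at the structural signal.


Verdict: the binomial theorem — terms weighting {\binom{ρ}{λ}} against matched powers of 5 and (-1 + 4) reassemble into (5 + (-1 + 4))^ρ by the binomial theorem.


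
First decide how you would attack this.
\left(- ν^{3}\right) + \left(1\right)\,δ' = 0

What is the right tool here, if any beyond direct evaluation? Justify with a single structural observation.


Diagnosis: no special technique — the slope is a function of ν alone, so integrate both sides directly.


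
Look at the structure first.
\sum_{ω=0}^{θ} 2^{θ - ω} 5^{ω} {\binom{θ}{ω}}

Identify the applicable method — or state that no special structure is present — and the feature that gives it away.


Technique: the binomial theorem — binomial coefficients against complementary powers of 5 and 2: recognize the binomial expansion and resum.


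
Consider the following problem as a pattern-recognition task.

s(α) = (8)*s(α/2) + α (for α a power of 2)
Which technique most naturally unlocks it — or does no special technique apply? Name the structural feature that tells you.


Verdict: the master substitution — the call at α/2 makes this multiplicative recursion; the master-style substitution converts it to additive.


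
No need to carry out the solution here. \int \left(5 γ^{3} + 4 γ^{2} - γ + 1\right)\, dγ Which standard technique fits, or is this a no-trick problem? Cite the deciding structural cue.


Verdict: no special technique — the integrand is a sum of constant multiples of powers of γ — integrate term by term.


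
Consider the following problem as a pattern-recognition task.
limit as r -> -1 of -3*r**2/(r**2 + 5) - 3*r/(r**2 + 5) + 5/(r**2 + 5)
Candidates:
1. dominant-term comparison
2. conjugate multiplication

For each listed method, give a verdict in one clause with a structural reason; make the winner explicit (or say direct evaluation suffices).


Diagnosis: no special technique — no vanishing denominator and no indeterminate clash at the point — evaluation is immediate.
- dominant-term comparison — this is not a rational comparison of growth rates at infinity.
- conjugate multiplication: the conjugate move applies to radical differences, which this is not.


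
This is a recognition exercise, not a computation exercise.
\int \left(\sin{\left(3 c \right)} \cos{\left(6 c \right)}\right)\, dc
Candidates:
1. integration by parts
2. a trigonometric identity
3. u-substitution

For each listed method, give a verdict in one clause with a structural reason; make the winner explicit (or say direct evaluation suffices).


Method: a trigonometric identity — split \sin{\left(3 c \right)} \cos{\left(6 c \right)} with the angle-addition identities: the resulting sum integrates term by term.
- integration by parts — not the fit here: there is no polynomial factor to ladder down — parts can still close the trigonometric product by recursion, though the identity rewrite is the direct route.
- a trigonometric identity: applies; the problem has the shape this method handles.
- u-substitution: no subexpression of the integrand serves as a whole-integral substitution inner — individual terms may offer their own, but none carries its derivative as a factor of the full integrand; a working change of variable would have to be constructed from outside the expression.


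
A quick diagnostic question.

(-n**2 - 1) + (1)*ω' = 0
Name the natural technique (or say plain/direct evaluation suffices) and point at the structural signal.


Diagnosis: no special technique — solved for the derivative, no ω appears — this is antidifferentiation in n wearing ODE clothing.


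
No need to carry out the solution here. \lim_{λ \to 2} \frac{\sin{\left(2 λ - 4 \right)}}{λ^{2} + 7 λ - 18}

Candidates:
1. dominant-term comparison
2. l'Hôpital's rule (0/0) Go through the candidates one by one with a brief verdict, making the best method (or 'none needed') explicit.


Verdict: l'Hôpital's rule (0/0) — substituting 2 gives 0 over 0; differentiate top and bottom once and re-evaluate. A first-order expansion at the point is an equally standard path; the rule packages it.
- dominant-term comparison — leading-power comparison does not apply to this form.
- l'Hôpital's rule (0/0) — yes, a natural case for it.


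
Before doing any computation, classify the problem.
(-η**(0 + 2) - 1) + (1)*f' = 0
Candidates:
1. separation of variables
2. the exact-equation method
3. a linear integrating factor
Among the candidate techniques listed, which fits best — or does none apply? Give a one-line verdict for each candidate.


Best approach: no special technique — the slope is a pure function of η; integrate both sides and be done.
- separation of variables: separation is only trivially available — with the unknown absent from the slope this is a direct integration, not a separation problem.
- the exact-equation method — with the unknown absent from both coefficients, the cross-partial test holds emptily — nothing for the exact method to work on.
- a linear integrating factor: with the unknown absent the integrating factor is a formality; direct integration is the working structure.


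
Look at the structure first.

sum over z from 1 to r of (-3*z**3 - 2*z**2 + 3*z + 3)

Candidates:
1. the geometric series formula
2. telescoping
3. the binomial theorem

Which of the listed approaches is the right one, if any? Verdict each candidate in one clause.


Verdict: no special technique — no cancellation, no constant ratio, no binomial weights — just polynomial terms summed directly.
- the geometric series formula — dividing successive terms gives an index-dependent quantity, not a constant.
- telescoping — in the displayed form, no term reappears at a neighboring index to cancel against.
- the binomial theorem: there is no sum-raised-to-a-power identity hiding in these terms.


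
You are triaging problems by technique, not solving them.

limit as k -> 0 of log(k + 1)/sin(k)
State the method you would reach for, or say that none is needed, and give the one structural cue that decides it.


Verdict: l'Hôpital's rule (0/0) — substituting 0 gives 0 over 0; differentiate top and bottom once and re-evaluate. Expanding numerator and denominator to first order gives the same value — the rule automates exactly that.


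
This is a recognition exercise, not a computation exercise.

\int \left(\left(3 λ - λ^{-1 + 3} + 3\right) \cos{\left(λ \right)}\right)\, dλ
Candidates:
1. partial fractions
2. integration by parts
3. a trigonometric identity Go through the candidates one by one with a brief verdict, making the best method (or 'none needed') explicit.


Verdict: integration by parts — the integrand splits as (3 λ - λ^{-1 + 3} + 3) times \cos{\left(λ \right)} — repeatedly differentiating the polynomial part kills it, which is the parts ladder.
- partial fractions — there is no rational-function structure to decompose.
- integration by parts — a fit — the right tool for this form.
- a trigonometric identity: neither the even-power reduction nor the product-to-sum identity applies to this structure.


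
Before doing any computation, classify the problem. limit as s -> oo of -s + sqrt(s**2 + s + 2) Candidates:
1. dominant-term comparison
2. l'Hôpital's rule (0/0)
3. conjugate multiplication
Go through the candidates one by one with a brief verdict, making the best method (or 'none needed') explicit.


Diagnosis: conjugate multiplication — sqrt(s**2 + s + 2) and s both blow up, but their difference is tame once the conjugate rationalizes it.
- dominant-term comparison — no ranking of term growth rates resolves the limit here.
- l'Hôpital's rule (0/0) — substitution produces ∞ − ∞ rather than a vanishing quotient; the rule needs a 0/0 ratio to act on.
- conjugate multiplication — yes — fits the structure here.


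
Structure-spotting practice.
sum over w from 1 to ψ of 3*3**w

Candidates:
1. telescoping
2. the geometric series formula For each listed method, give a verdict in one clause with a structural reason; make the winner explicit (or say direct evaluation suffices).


Verdict: the geometric series formula — check a ratio of consecutive terms: it is 3, independent of the index, so the geometric formula closes the sum.
- telescoping — in the displayed form, no term reappears at a neighboring index to cancel against.
- the geometric series formula — a fit — the right tool for this form.


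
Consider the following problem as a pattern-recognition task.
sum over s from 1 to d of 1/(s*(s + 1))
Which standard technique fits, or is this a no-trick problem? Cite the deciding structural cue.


Best approach: telescoping — integer-spaced poles in 1/(s*(s + 1)) are the telescoping signature in disguise.


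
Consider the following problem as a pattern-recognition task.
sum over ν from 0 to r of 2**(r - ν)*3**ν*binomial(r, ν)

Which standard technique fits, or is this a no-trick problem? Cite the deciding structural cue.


Technique: the binomial theorem — terms weighting binomial(r, ν) against matched powers of 3 and 2 reassemble into (3 + 2)^r by the binomial theorem.


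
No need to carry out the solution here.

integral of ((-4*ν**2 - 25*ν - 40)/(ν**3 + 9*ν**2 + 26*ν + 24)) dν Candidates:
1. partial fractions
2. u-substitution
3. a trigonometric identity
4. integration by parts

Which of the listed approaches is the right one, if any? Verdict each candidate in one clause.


Diagnosis: partial fractions — break ν**3 + 9*ν**2 + 26*ν + 24 into its roots and the integral splits into logarithm-sized bites.
- partial fractions: applicable, and directly so.
- u-substitution: no subexpression of the integrand pairs with its own derivative as a factor — individual terms may offer their own substitutions, but any change of variable covering the whole integral would have to be constructed from outside the expression.
- a trigonometric identity — no sine or cosine appears, so there is nothing for a trigonometric identity to act on.
- integration by parts: the integrand does not split as a nonconstant polynomial times an exp, sine, cosine of a linear argument, or logarithm — no polynomial-kernel parts product to differentiate one side of.


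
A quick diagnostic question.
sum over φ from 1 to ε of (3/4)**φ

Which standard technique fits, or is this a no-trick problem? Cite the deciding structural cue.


Verdict: the geometric series formula — each term is 3/4 times the previous one, so the geometric-series formula applies directly.


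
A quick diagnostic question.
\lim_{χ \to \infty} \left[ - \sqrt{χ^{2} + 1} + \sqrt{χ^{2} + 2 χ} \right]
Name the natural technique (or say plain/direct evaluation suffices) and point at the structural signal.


Verdict: conjugate multiplication — the ∞ − ∞ radical form is the exact trigger for the conjugate maneuver.


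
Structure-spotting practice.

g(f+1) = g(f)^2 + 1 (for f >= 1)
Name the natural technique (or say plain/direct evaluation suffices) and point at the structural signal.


Method: no special technique — the unknown sequence enters the update nonlinearly, so no linear method fits the recurrence as written — direct iteration remains.


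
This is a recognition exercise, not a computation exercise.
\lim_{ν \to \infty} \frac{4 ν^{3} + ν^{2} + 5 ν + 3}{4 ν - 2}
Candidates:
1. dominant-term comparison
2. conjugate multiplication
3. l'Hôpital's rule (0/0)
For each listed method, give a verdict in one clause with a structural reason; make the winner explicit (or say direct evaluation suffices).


Diagnosis: dominant-term comparison — at large ν only the top-degree terms survive; compare the leading terms and the limit falls out.
- dominant-term comparison: applies; the problem has the shape this method handles.
- conjugate multiplication — rationalization has no target — no divergent radical difference appears.
- l'Hôpital's rule (0/0) — viewed as a single quotient this runs to ∞/∞, not the 0/0 clash this candidate addresses; an at-infinity variant of the rule would resolve it, but comparing leading growth reads the answer without differentiating.


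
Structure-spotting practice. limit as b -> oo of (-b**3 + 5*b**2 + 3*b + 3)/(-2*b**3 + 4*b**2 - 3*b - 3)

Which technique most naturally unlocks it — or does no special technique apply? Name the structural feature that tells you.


Verdict: dominant-term comparison — as b grows, only the highest-degree terms matter — compare leading terms and read the limit off. l'Hôpital's at-infinity variant applies to the expression viewed as a single quotient; the leading-term comparison is the direct route.


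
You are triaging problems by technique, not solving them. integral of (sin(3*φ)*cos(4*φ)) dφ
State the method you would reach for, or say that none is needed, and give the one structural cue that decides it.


Method: a trigonometric identity — the identity turns sin(3*φ)*cos(4*φ) into two lone cosines/sines, each trivially integrable.


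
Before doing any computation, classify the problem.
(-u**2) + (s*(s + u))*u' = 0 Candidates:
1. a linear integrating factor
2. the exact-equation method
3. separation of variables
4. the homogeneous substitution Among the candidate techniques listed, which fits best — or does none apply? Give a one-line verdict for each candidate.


Verdict: the homogeneous substitution — the slope is degree-zero homogeneous: the ratio substitution v = u/s collapses it. A Bernoulli substitution after rearrangement (possibly exchanging dependent and independent variable) is a fair alternative; the homogeneous route works on the equation as it stands.
- a linear integrating factor — the unknown enters nonlinearly (through a power, a denominator, or a transcendental function), which the linear integrating-factor recipe cannot absorb as-is — any repair would come from a preliminary substitution, not the factor.
- the exact-equation method — the mixed-partials test fails on this split — it is not an exact differential as presented.
- separation of variables — the two dependences do not factor apart.
- the homogeneous substitution: yes, a natural case for it.


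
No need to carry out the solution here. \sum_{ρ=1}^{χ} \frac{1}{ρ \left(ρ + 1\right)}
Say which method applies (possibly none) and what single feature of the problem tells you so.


Best approach: telescoping — integer-spaced poles in \frac{1}{ρ \left(ρ + 1\right)} are the telescoping signature in disguise.


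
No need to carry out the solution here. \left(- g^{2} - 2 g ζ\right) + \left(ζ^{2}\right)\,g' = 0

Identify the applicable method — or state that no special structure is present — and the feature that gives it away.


Verdict: the homogeneous substitution — the slope's numerator and denominator have matching total degree, so it depends only on g/ζ and the ratio substitution collapses it. A Bernoulli rewrite works here as the equation stands — the homogeneous substitution is the more immediate reading.


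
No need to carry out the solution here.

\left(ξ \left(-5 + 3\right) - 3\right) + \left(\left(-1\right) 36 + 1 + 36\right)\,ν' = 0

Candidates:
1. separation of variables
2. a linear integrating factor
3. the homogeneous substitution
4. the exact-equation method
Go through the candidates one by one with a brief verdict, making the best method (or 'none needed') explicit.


Diagnosis: no special technique — with ν absent the equation is not coupled at all: direct integration in ξ.
- separation of variables: with no unknown in the slope, separating variables is a formality — the equation integrates directly.
- a linear integrating factor: the linear template holds only trivially here (the unknown is absent, so the coefficient is zero) — the method is not the natural label.
- the homogeneous substitution: the slope is not a function of the ratio of the variables alone.
- the exact-equation method — with the unknown absent from both coefficients, the cross-partial test holds emptily — nothing for the exact method to work on.


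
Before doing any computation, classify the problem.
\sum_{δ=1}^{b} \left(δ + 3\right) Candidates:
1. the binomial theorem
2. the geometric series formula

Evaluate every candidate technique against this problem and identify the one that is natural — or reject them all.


Verdict: no special technique — no ratio, no shift structure, no binomial pattern: sum the constant-multiple powers of δ with known formulas.
- the binomial theorem — there is no sum-raised-to-a-power identity hiding in these terms.
- the geometric series formula: there is no constant term-to-term ratio.


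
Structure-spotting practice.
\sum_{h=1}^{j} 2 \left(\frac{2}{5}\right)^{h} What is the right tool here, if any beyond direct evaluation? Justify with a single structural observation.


Technique: the geometric series formula — the ratio of consecutive terms is the constant \frac{2}{5}, independent of the index — a geometric sum.


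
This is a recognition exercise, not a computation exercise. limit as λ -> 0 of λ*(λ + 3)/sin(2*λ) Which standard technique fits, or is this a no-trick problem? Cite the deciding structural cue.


Verdict: l'Hôpital's rule (0/0) — both numerator and denominator vanish at 0: the genuine 0/0 indeterminate that l'Hôpital exists for. One could equally expand both pieces locally and compare leading terms; the rule does that in one stroke.


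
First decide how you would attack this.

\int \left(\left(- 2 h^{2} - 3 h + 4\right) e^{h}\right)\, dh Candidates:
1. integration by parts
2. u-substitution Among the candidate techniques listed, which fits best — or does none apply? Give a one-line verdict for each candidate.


Verdict: integration by parts — a polynomial factor - 2 h^{2} - 3 h + 4 multiplies e^{h}; differentiating - 2 h^{2} - 3 h + 4 lowers its degree while e^{h} integrates cleanly, so parts wins.
- integration by parts: applies; the problem has the shape this method handles.
- u-substitution: no subexpression of the integrand serves as a whole-integral substitution inner — individual terms may offer their own, but none carries its derivative as a factor of the full integrand; a working change of variable would have to be constructed from outside the expression.


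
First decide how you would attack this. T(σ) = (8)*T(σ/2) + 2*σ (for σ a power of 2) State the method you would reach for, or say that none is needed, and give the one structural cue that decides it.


Best approach: the master substitution — recursion at σ/2 is multiplicative in the index; logarithmic reindexing via σ = 2^m linearizes it.


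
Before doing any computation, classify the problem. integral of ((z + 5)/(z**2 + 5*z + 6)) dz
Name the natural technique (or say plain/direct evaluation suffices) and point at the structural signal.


Diagnosis: partial fractions — the denominator z**2 + 5*z + 6 factors, so the quotient decomposes into elementary partial fractions term by term.


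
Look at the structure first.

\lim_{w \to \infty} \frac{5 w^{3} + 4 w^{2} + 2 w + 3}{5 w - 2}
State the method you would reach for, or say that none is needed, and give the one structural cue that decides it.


Verdict: dominant-term comparison — divide by the highest power of w present: lower-order terms vanish and the dominant ratio remains. Differentiating the expression as a single quotient would eventually settle it as well; matching dominant growth settles it immediately.


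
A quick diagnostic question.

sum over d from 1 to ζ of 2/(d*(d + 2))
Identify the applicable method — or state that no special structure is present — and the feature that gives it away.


Verdict: telescoping — the denominator's roots in 2/(d*(d + 2)) sit an integer apart: decomposition produces a self-cancelling chain.


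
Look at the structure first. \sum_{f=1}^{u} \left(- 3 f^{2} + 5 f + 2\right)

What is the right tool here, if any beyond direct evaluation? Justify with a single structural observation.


Technique: no special technique — this is bookkeeping, not technique: standard formulas for sums of constant-multiple powers of f apply termwise.


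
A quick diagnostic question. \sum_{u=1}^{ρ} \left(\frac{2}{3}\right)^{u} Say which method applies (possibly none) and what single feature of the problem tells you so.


Diagnosis: the geometric series formula — check a ratio of consecutive terms: it is \frac{2}{3}, independent of the index, so the geometric formula closes the sum.


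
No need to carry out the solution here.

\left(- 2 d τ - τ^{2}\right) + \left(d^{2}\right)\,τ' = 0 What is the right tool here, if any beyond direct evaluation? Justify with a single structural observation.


Verdict: the homogeneous substitution — scaling d and τ together leaves the slope fixed — it depends only on τ/d, so substitute the ratio. This doubles as a Bernoulli equation in the unknown as written; the homogeneous route needs no setup at all.


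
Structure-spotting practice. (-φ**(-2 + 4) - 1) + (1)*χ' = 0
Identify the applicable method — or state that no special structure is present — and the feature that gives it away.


Verdict: no special technique — with χ absent the equation is not coupled at all: direct integration in φ.
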